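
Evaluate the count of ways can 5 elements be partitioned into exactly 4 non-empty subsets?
This equals S(5,4), the Stirling number of the 2nd kind.
Using the Stirling recurrence: S(n,k) = k·S(n-1,k) + S(n-1,k-1)
S(5,4) = 4·S(4,4) + S(4,3)
         = 4·1 + 6
         = 4 + 6
         = 10
Final answer: 10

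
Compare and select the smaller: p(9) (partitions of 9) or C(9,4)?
p(9)

Explanation: Pentagonal recurrence p(n) = p(n−1) + p(n−2) − p(n−5) − p(n−7) + …: p(9) = p(8) + p(7) − p(4) − p(2) = 22 + 15 − 5 − 2 = 30; C(9,4) = 126.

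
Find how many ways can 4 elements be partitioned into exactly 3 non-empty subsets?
6

Explanation: This equals S(4,3), the Stirling number of the 2nd kind.
Using the Stirling recurrence: S(n,k) = k·S(n-1,k) + S(n-1,k-1)
S(4,3) = 3·S(3,3) + S(3,2)
         = 3·1 + 3
         = 3 + 3
         = 6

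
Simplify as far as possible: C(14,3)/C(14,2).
C(n,k+1)/C(n,k) = (n−k)/(k+1). Here (14−2)/(2+1) = 12/3 = 4.

Answer: 4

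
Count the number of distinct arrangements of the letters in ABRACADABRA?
Word has 11 letters (A=5, B=2, R=2, C=1, D=1). Arrangements: 11!/Π(k!) = 83,160.

Answer: 83,160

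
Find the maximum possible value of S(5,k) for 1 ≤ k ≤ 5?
25

Row S(5,k) for k = 1..5 (via S(n,k) = k·S(n−1,k) + S(n−1,k−1)): 1, 15, 25, 10, 1. The row is unimodal; maximum at k = 3: 25.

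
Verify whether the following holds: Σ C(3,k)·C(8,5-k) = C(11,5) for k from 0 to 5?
Vandermonde's identity gives C(11,5) = 462; RHS C(11,5) = 462.
Final answer: True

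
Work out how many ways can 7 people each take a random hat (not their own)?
1,854

Using D(n) = (n-1)[D(n-1) + D(n-2)]:
D(7) = (7-1) × [D(6) + D(5)]
      = 6 × [265 + 44]
      = 6 × 309
      = 1,854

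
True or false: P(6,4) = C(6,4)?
False

Solution: P(6,4) = 360 but C(6,4) = 15; they differ by a factor of 4! = 24, so the statement does not hold.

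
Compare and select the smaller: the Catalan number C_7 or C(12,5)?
C_7

Explanation: C_7 = C(14,7)/(7+1) = 3,432/8 = 429; C(12,5) = 792.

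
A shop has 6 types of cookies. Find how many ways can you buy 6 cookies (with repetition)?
462

Explanation: Stars and bars: C(6+6-1, 6) = C(11, 6) = 462.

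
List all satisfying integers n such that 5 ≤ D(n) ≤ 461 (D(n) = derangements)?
4, 5, 6

Solution: Using D(n) = (n−1)[D(n−1) + D(n−2)] with D(1)=0, D(2)=1: D(3)=2; D(4)=9; D(5)=44; D(6)=265; D(7)=1,854. So valid n = 4, 5, 6.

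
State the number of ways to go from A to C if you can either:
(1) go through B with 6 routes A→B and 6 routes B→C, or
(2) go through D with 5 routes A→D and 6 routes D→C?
66

Explanation: Route via B: 6×6=36. Route via D: 5×6=30. Total: 66.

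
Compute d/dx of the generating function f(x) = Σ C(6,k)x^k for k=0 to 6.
Term-by-term differentiation gives Σ k·C(6,k)x^{k-1} for k=1 to 6.
Final answer: Σ k·C(6,k)x^(k-1) for k=1 to 6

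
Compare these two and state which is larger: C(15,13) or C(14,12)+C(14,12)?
C(15,13)=105; C(14,12)+C(14,12)=91+91=182.
Final answer: C(14,12)+C(14,12)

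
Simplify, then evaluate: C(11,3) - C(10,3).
45

Explanation: C(11,3) - C(10,3) = C(10,2) = 45.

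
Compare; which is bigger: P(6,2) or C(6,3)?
P(6,2)

Explanation: P(6,2)=30, C(6,3)=20.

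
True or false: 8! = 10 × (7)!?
False

Working:
8! = 8 × 7! = 40,320, but 10 × 7! = 50,400.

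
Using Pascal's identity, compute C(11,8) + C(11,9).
220

Solution: C(11,8) + C(11,9) = C(12,9) = 220.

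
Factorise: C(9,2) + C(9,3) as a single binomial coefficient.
By Pascal's identity: C(9,2) + C(9,3) = C(10,3) = 120.
Final answer: C(10,3)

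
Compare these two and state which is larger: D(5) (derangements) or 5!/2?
D(5) = (5-1)·[D(4) + D(3)] = 4·[9 + 2] = 44; 5!/2 = 120/2 = 60.
Final answer: 5!/2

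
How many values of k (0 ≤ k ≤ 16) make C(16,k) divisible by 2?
15

Reasoning: Checking C(16,k) mod 2 for k = 0..16: divisible at k = 1, 2, 3, 4, 5, 6, 7, 8, 9, 10, 11, 12, 13, 14, 15. That's 15 values.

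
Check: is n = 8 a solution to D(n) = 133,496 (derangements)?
No

D(8) = (8-1)·[D(7) + D(6)] = 7·[1,854 + 265] = 14,833, which does not equal 133,496.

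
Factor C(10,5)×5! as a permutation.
P(10,5)

Explanation: C(10,5)×5! = [10!/(5!(5)!)]×5! = 10!/(5)! = P(10,5) = 30,240.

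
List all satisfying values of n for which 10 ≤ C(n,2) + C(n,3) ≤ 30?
C(3,2)+C(3,3)=4; C(4,2)+C(4,3)=10; C(5,2)+C(5,3)=20; C(6,2)+C(6,3)=35. So valid n = 4, 5.

Answer: 4, 5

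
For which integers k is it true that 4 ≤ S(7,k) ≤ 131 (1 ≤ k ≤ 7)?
S(7,1)=1; S(7,2)=63; S(7,3)=301; S(7,4)=350; S(7,5)=140; S(7,6)=21; S(7,7)=1. So valid k = 2, 6.
Final answer: 2, 6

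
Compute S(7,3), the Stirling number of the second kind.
301

Explanation: Using the Stirling recurrence: S(n,k) = k·S(n-1,k) + S(n-1,k-1)
S(7,3) = 3·S(6,3) + S(6,2)
         = 3·90 + 31
         = 270 + 31
         = 301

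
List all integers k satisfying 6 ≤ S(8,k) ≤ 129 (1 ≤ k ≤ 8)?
2, 7
S(8,1)=1; S(8,2)=127; S(8,3)=966; S(8,4)=1,701; S(8,5)=1,050; S(8,6)=266; S(8,7)=28; S(8,8)=1. So valid k = 2, 7.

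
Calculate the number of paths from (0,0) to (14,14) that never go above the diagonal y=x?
2,674,440
Counted by the Catalan number C_14: C_14 = C(28,14)/(14+1) = 40,116,600/15 = 2,674,440.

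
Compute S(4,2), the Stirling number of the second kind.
7

Explanation: Using the Stirling recurrence: S(n,k) = k·S(n-1,k) + S(n-1,k-1)
S(4,2) = 2·S(3,2) + S(3,1)
         = 2·3 + 1
         = 6 + 1
         = 7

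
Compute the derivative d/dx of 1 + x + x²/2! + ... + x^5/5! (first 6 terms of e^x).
Differentiating term by term gives the first 5 terms of e^x.
Final answer: 1 + x + x²/2! + ... + x^4/4!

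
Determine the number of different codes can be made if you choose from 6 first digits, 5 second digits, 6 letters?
By the multiplication principle: 6 × 5 × 6 = 180.
Final answer: 180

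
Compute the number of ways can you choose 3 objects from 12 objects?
220

Working:
C(12,3) = 12! / (3! × (12-3)!)
         = 12! / (3! × 9!)
         = 220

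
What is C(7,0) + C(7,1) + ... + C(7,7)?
128

Working:
Sum of binomial coefficients = 2^7 = 128.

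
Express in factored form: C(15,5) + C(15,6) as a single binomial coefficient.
By Pascal's identity: C(15,5) + C(15,6) = C(16,6) = 8,008.
Final answer: C(16,6)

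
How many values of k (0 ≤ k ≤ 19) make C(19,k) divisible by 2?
12

Explanation: Checking C(19,k) mod 2 for k = 0..19: divisible at k = 4, 5, 6, 7, 8, 9, 10, 11, 12, 13, 14, 15. That's 12 values.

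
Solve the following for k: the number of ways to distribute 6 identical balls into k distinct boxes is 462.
6

Working:
Stars and bars: the count is C(6+k−1, k−1), increasing in k. k=4: C(9,3) = 84, k=5: C(10,4) = 210, k=6: C(11,5) = 462 ✓. So k = 6.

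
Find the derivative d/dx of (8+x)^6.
Using the power rule: d/dx (8+x)^6 = 6(8+x)^{5}.
Final answer: 6(8+x)^5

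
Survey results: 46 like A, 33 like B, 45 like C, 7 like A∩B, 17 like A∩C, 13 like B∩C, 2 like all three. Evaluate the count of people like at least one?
89

Solution: |A∪B∪C| = 46+33+45-7-17-13+2 = 89.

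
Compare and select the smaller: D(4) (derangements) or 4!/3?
D(4) = (4-1)·[D(3) + D(2)] = 3·[2 + 1] = 9; 4!/3 = 24/3 = 8.

Answer: 4!/3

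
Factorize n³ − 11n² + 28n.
n³ − 11n² + 28n = n(n² − 11n + 28) = n(n − 4)(n − 7).
Final answer: n(n − 4)(n − 7)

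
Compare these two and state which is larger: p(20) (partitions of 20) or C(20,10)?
C(20,10)

Pentagonal recurrence p(n) = p(n−1) + p(n−2) − p(n−5) − p(n−7) + …: p(20) = p(19) + p(18) − p(15) − p(13) + p(8) + p(5) = 490 + 385 − 176 − 101 + 22 + 7 = 627; C(20,10) = 184,756.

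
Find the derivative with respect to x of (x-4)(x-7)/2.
(2x - 11)/2

Working:
d/dx[(x-4)(x-7)] = (x-7) + (x-4) = 2x - 11. Dividing by 2 gives (2x - 11)/2.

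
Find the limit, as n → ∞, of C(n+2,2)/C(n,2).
1

Reasoning: Both numerator and denominator grow as n^2/2! for large n, so the ratio → 1.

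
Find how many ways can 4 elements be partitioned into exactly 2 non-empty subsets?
7

Working:
This equals S(4,2), the Stirling number of the 2nd kind.
Using the Stirling recurrence: S(n,k) = k·S(n-1,k) + S(n-1,k-1)
S(4,2) = 2·S(3,2) + S(3,1)
         = 2·3 + 1
         = 6 + 1
         = 7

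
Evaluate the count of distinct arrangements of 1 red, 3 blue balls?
Multinomial: 4!/(1! × 3!) = 4.
Final answer: 4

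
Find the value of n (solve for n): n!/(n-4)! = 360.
6

Solution: n!/(n-4)! = n×(n-1)×(n-2)×(n-3), a product of 4 consecutive integers ≈ (n−1.5)^4. 360^(1/4) + 1.5 ≈ 5.9; check n = 6: 6×5×4×3 = 360 ✓. So n = 6.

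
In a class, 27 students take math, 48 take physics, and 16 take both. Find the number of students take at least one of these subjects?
59

Reasoning: |A∪B| = |A|+|B|-|A∩B| = 27+48-16 = 59.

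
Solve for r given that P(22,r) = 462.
2

Solution: P(22,r) = 22·21·…·(22−r+1), a product of r factors. Multiplying down from 22: 22 = 22; 22·21 = 462 ✓ (2 factors). So r = 2.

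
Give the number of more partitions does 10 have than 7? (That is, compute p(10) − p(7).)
27

Reasoning: Pentagonal recurrence p(n) = p(n−1) + p(n−2) − p(n−5) − p(n−7) + …: p(10) = p(9) + p(8) − p(5) − p(3) = 30 + 22 − 7 − 3 = 42.
p(7) = p(6) + p(5) − p(2) − p(0) = 11 + 7 − 2 − 1 = 15.
Difference = 42 − 15 = 27.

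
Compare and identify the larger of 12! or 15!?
15!

Working:
12!=479,001,600, 15!=1,307,674,368,000. 15! > 12!.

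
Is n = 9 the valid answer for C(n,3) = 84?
Yes

Explanation: C(9,3) = 9·8·7/3! = 504/6 = 84, which equals 84.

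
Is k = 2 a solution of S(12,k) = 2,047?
Yes
S(12,2) = 2·S(11,2) + S(11,1) = 2·1,023 + 1 = 2,047, which equals 2,047.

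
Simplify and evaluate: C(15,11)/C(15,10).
5/11
C(n,k+1)/C(n,k) = (n−k)/(k+1). Here (15−10)/(10+1) = 5/11 = 5/11.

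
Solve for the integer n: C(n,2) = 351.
C(n,2) = n(n−1)/2! is increasing in n, and n(n−1) = 2!·351 = 702 ≈ (n−0.5)^2 gives n ≈ 27.0. Check: C(25,2) = 300, C(26,2) = 325, C(27,2) = 351 ✓. So n = 27.
Final answer: 27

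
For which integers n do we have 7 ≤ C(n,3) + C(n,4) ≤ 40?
5, 6

Reasoning: C(4,3)+C(4,4)=5; C(5,3)+C(5,4)=15; C(6,3)+C(6,4)=35; C(7,3)+C(7,4)=70. So valid n = 5, 6.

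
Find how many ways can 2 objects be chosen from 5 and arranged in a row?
P(5,2) = 5!/(5-2)! = 20.
Final answer: 20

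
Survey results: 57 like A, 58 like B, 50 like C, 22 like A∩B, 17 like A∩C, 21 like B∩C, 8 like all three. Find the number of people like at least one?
|A∪B∪C| = 57+58+50-22-17-21+8 = 113.
Final answer: 113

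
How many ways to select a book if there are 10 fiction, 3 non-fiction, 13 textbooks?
26

Explanation: By the addition principle: 10 + 3 + 13 = 26.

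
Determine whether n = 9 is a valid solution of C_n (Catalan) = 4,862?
Yes

Working:
C_9 = C(18,9)/(9+1) = 48,620/10 = 4,862, which equals 4,862.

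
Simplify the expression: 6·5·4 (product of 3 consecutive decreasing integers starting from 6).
120
This is P(6,3) = 6!/(3)! = 120.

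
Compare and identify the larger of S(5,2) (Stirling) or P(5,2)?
P(5,2)

Explanation: S(5,2) = 2·S(4,2) + S(4,1) = 2·7 + 1 = 15; P(5,2) = 20.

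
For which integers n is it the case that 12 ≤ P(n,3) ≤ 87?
P(3,3)=6; P(4,3)=24; P(5,3)=60; P(6,3)=120. So valid n = 4, 5.

Answer: 4, 5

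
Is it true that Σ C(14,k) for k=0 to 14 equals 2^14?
True

Working:
Binomial theorem: Σ C(14,k) = (1+1)^14 = 2^14 = 16,384; RHS 2^14 = 16,384.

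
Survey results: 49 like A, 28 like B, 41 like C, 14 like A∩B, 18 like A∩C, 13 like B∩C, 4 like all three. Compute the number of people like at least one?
77

Working:
|A∪B∪C| = 49+28+41-14-18-13+4 = 77.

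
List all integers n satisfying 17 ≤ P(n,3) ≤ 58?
P(3,3)=6; P(4,3)=24; P(5,3)=60. So valid n = 4.

Answer: 4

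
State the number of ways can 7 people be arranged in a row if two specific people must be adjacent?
1,440

Treat pair as unit: (7-1)! arrangements × 2 internal orders = 1,440.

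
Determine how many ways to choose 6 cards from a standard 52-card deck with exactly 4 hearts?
529,815

Solution: 13 hearts and 39 non-hearts: C(13,4) × C(39,2) = 715 × 741 = 529,815.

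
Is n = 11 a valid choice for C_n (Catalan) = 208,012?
No

C_11 = C(22,11)/(11+1) = 705,432/12 = 58,786, which does not equal 208,012.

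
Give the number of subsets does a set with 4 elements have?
16
Each element can be included or excluded: 2^4 = 16.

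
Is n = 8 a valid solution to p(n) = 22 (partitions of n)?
Yes

Working:
Pentagonal recurrence p(n) = p(n−1) + p(n−2) − p(n−5) − p(n−7) + …: p(8) = p(7) + p(6) − p(3) − p(1) = 15 + 11 − 3 − 1 = 22, which equals 22.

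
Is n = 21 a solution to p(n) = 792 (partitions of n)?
Yes

Working:
Pentagonal recurrence p(n) = p(n−1) + p(n−2) − p(n−5) − p(n−7) + …: p(21) = p(20) + p(19) − p(16) − p(14) + p(9) + p(6) = 627 + 490 − 231 − 135 + 30 + 11 = 792, which equals 792.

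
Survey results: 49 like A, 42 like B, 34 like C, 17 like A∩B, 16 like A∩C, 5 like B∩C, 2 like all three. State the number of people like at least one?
89

Reasoning: |A∪B∪C| = 49+42+34-17-16-5+2 = 89.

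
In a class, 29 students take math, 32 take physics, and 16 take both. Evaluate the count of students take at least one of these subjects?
45

Explanation: |A∪B| = |A|+|B|-|A∩B| = 29+32-16 = 45.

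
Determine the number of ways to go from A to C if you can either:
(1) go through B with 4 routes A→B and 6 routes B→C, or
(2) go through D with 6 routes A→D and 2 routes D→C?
36

Working:
Route via B: 4×6=24. Route via D: 6×2=12. Total: 36.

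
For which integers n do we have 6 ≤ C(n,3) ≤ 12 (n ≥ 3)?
5

Working:
C(4,3)=4; C(5,3)=10; C(6,3)=20. So valid n = 5.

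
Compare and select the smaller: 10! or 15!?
10!
10!=3,628,800, 15!=1,307,674,368,000. 15! > 10!.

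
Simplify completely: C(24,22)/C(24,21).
3/22
C(n,k+1)/C(n,k) = (n−k)/(k+1). Here (24−21)/(21+1) = 3/22 = 3/22.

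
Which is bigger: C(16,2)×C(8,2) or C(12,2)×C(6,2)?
C(16,2)×C(8,2)

Solution: C(16,2)×C(8,2)=3,360, C(12,2)×C(6,2)=990.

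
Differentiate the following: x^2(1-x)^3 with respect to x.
Product rule: 2x^{1}(1-x)^{3} + x^2·(-3)(1-x)^{2}.
Final answer: 2x^1(1-x)^3 - 3x^2(1-x)^2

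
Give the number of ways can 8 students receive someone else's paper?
14,833

Using D(n) = (n-1)[D(n-1) + D(n-2)]:
D(8) = (8-1) × [D(7) + D(6)]
      = 7 × [1854 + 265]
      = 7 × 2119
      = 14,833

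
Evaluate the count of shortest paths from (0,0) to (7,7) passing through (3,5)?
To (3,5): C(8,3)=56. From there: C(6,4)=15. Total: 840.

Answer: 840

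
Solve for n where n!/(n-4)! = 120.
n!/(n-4)! = n×(n-1)×(n-2)×(n-3), a product of 4 consecutive integers ≈ (n−1.5)^4. 120^(1/4) + 1.5 ≈ 4.8; check n = 5: 5×4×3×2 = 120 ✓. So n = 5.
Final answer: 5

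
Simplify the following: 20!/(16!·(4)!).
4,845

Reasoning: This is C(20,16) = 4,845.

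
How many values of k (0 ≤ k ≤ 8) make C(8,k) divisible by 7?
5

Solution: Checking C(8,k) mod 7 for k = 0..8: divisible at k = 2, 3, 4, 5, 6. That's 5 values.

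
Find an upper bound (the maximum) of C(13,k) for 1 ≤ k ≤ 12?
C(13,k) is maximised at the centre of the row: C(13,6) = 1,716.
Final answer: 1,716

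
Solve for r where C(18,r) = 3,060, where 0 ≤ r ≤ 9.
4

Solution: C(18,r) is increasing for 0 ≤ r ≤ 9. Stepping up (C(18,r+1) = C(18,r)·(18−r)/(r+1)): C(18,1) = 18, C(18,2) = 153, C(18,3) = 816, C(18,4) = 3,060 ✓. So r = 4.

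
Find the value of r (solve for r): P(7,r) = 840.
4

P(7,r) = 7·6·…·(7−r+1), a product of r factors. Multiplying down from 7: 7 = 7; 7·6 = 42; 7·6·5 = 210; 7·6·5·4 = 840 ✓ (4 factors). So r = 4.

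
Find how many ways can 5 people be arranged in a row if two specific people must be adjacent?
Treat pair as unit: (5-1)! arrangements × 2 internal orders = 48.

Answer: 48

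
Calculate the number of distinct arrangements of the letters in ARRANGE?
1,260

Working:
Word has 7 letters (A=2, R=2, N=1, G=1, E=1). Arrangements: 7!/Π(k!) = 1,260.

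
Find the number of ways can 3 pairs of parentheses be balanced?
5

Explanation: Using the Catalan number formula: C_n = C(2n, n) / (n+1)
C_3 = C(6, 3) / (3+1)
     = 20 / 4
     = 5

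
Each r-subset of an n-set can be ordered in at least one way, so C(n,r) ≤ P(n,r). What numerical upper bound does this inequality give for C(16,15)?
20,922,789,888,000

P(16,15) = 16·15·14·13·12·11·10·9·8·7·6·5·4·3·2 = 20,922,789,888,000, so C(16,15) ≤ 20,922,789,888,000. (The bound is loose by a factor of 15! = 1,307,674,368,000: C(16,15) = 20,922,789,888,000/1,307,674,368,000 = 16.)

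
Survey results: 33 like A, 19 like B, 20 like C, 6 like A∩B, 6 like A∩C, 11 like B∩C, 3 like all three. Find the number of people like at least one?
52

Working:
|A∪B∪C| = 33+19+20-6-6-11+3 = 52.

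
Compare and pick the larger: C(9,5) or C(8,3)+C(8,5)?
C(9,5)

Solution: C(9,5)=126; C(8,3)+C(8,5)=56+56=112.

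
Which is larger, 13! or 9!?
13!=6,227,020,800, 9!=362,880. 13! > 9!.

Answer: 13!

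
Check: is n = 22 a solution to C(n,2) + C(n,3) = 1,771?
Yes

Explanation: C(22,2) + C(22,3) = 231 + 1,540 = 1,771, which equals 1,771.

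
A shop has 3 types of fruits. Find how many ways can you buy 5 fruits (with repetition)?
21

Reasoning: Stars and bars: C(5+3-1, 5) = C(7, 5) = 21.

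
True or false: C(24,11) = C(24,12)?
False

Explanation: C(24,11) = 2,496,144 but C(24,12) = 2,704,156; symmetry gives C(24,11) = C(24,13), not C(24,12).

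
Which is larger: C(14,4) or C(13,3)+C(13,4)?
By Pascal's identity: C(14,4) = C(13,3)+C(13,4) = 1,001. Equal.

Answer: Equal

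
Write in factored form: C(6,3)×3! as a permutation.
C(6,3)×3! = [6!/(3!(3)!)]×3! = 6!/(3)! = P(6,3) = 120.
Final answer: P(6,3)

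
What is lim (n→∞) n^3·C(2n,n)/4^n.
∞
C(2n,n) ~ 4^n/√(πn), so n^3·C(2n,n)/4^n ~ n^(3 − 1/2)/√π → ∞.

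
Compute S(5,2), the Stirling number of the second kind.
15

Using the Stirling recurrence: S(n,k) = k·S(n-1,k) + S(n-1,k-1)
S(5,2) = 2·S(4,2) + S(4,1)
         = 2·7 + 1
         = 14 + 1
         = 15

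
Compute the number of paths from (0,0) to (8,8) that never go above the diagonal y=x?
1,430

Solution: Counted by the Catalan number C_8: C_8 = C(16,8)/(8+1) = 12,870/9 = 1,430.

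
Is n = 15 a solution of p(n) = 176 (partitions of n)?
Pentagonal recurrence p(n) = p(n−1) + p(n−2) − p(n−5) − p(n−7) + …: p(15) = p(14) + p(13) − p(10) − p(8) + p(3) + p(0) = 135 + 101 − 42 − 22 + 3 + 1 = 176, which equals 176.
Final answer: Yes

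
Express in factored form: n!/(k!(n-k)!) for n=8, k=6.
C(8,6) = 28
This is the binomial coefficient C(8,6) = 28.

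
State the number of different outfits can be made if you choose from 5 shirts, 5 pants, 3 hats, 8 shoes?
600
By the multiplication principle: 5 × 5 × 3 × 8 = 600.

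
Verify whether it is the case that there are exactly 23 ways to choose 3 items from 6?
False

C(6,3) = 20 ≠ 23.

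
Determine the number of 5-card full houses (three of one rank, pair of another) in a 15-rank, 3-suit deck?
630

Triple rank: 15. Triple suits: C(3,3)=1. Pair rank: 14. Pair suits: C(3,2)=3. Total: 630.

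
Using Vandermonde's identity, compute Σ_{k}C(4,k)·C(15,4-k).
3,876

Solution: = C(4+15,4) = C(19,4) = 3,876.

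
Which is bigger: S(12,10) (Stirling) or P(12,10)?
P(12,10)

Solution: S(12,10) = 10·S(11,10) + S(11,9) = 10·55 + 1,155 = 1,705; P(12,10) = 239,500,800.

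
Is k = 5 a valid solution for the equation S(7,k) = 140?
Yes

Working:
S(7,5) = 5·S(6,5) + S(6,4) = 5·15 + 65 = 140, which equals 140.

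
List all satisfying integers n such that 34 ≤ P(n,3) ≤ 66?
5
P(4,3)=24; P(5,3)=60; P(6,3)=120. So valid n = 5.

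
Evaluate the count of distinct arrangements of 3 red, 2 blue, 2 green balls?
210

Solution: Multinomial: 7!/(3! × 2! × 2!) = 210.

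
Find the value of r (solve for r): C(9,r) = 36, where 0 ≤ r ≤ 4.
2

C(9,r) is increasing for 0 ≤ r ≤ 4. Stepping up (C(9,r+1) = C(9,r)·(9−r)/(r+1)): C(9,1) = 9, C(9,2) = 36 ✓. So r = 2.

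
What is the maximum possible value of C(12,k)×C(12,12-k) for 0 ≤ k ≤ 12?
853,776

Solution: C(12,k)·C(12,12-k) = C(12,k)², maximised at the centre k = 6: C(12,6)² = 853,776.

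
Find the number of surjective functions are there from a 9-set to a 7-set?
2,328,480

Working:
Onto functions = 7! × S(9,7)
First compute S(9,7) via recurrence:
Using the Stirling recurrence: S(n,k) = k·S(n-1,k) + S(n-1,k-1)
S(9,7) = 7·S(8,7) + S(8,6)
         = 7·28 + 266
         = 196 + 266
         = 462
Then: 5040 × 462 = 2,328,480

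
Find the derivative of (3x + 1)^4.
12(3x + 1)^3
Chain rule: 4(3x+1)^{3} × 3 = 12(3x+1)^{3}.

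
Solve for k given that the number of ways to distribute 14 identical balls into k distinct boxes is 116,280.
8

Explanation: Stars and bars: the count is C(14+k−1, k−1), increasing in k. k=6: C(19,5) = 11,628, k=7: C(20,6) = 38,760, k=8: C(21,7) = 116,280 ✓. So k = 8.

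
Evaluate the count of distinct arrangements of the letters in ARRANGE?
1,260

Solution: Word has 7 letters (A=2, R=2, N=1, G=1, E=1). Arrangements: 7!/Π(k!) = 1,260.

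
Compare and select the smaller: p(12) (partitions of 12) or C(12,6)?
p(12)

Pentagonal recurrence p(n) = p(n−1) + p(n−2) − p(n−5) − p(n−7) + …: p(12) = p(11) + p(10) − p(7) − p(5) + p(0) = 56 + 42 − 15 − 7 + 1 = 77; C(12,6) = 924.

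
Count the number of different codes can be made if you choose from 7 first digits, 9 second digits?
63
By the multiplication principle: 7 × 9 = 63.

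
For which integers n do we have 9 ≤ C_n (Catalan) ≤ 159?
4, 5, 6

C_3=5; C_4=14; C_5=42; C_6=132; C_7=429. So valid n = 4, 5, 6.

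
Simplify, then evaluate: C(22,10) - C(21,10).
293,930

Explanation: C(22,10) - C(21,10) = C(21,9) = 293,930.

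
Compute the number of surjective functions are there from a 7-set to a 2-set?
Onto functions = 2! × S(7,2)
First compute S(7,2) via recurrence:
Using the Stirling recurrence: S(n,k) = k·S(n-1,k) + S(n-1,k-1)
S(7,2) = 2·S(6,2) + S(6,1)
         = 2·31 + 1
         = 62 + 1
         = 63
Then: 2 × 63 = 126

Answer: 126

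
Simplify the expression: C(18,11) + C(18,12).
50,388
By Pascal's identity: C(19,12) = 50,388.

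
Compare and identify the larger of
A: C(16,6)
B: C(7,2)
A=C(16,6)=8,008, B=C(7,2)=21.

Answer: A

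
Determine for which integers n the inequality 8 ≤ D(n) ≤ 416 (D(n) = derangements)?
Using D(n) = (n−1)[D(n−1) + D(n−2)] with D(1)=0, D(2)=1: D(3)=2; D(4)=9; D(5)=44; D(6)=265; D(7)=1,854. So valid n = 4, 5, 6.
Final answer: 4, 5, 6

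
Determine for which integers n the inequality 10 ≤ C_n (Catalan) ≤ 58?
4, 5

Explanation: C_3=5; C_4=14; C_5=42; C_6=132. So valid n = 4, 5.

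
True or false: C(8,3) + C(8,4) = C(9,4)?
True

Explanation: Pascal's identity C(n,k) + C(n,k+1) = C(n+1,k+1): 56 + 70 = 126 = C(9,4).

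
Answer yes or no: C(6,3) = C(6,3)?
Yes

Explanation: Symmetry C(n,k) = C(n,n-k): C(6,3) = 20 and C(6,3) = 20. Both sides agree, so the statement holds.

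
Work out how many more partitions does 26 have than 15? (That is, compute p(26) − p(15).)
Pentagonal recurrence p(n) = p(n−1) + p(n−2) − p(n−5) − p(n−7) + …: p(26) = p(25) + p(24) − p(21) − p(19) + p(14) + p(11) − p(4) − p(0) = 1,958 + 1,575 − 792 − 490 + 135 + 56 − 5 − 1 = 2,436.
p(15) = p(14) + p(13) − p(10) − p(8) + p(3) + p(0) = 135 + 101 − 42 − 22 + 3 + 1 = 176.
Difference = 2,436 − 176 = 2,260.

Answer: 2,260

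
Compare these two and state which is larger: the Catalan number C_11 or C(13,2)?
C_11 = C(22,11)/(11+1) = 705,432/12 = 58,786; C(13,2) = 78.

Answer: C_11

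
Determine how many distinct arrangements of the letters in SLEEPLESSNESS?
Word has 13 letters (S=5, L=2, E=4, P=1, N=1). Arrangements: 13!/Π(k!) = 1,081,080.

Answer: 1,081,080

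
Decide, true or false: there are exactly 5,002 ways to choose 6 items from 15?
False

Reasoning: C(15,6) = 5,005 ≠ 5002.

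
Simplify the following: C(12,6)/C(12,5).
7/6
C(n,k+1)/C(n,k) = (n−k)/(k+1). Here (12−5)/(5+1) = 7/6 = 7/6.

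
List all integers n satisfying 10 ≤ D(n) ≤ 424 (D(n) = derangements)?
Using D(n) = (n−1)[D(n−1) + D(n−2)] with D(1)=0, D(2)=1: D(4)=9; D(5)=44; D(6)=265; D(7)=1,854. So valid n = 5, 6.

Answer: 5, 6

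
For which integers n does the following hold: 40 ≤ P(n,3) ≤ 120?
5, 6

Reasoning: P(4,3)=24; P(5,3)=60; P(6,3)=120; P(7,3)=210. So valid n = 5, 6.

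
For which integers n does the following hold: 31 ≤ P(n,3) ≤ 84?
5

Reasoning: P(4,3)=24; P(5,3)=60; P(6,3)=120. So valid n = 5.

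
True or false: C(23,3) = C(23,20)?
C(23,3) = C(23,23-3) by the symmetry property; both equal 1,771.

Answer: True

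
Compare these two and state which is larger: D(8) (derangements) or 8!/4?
D(8)

D(8) = (8-1)·[D(7) + D(6)] = 7·[1,854 + 265] = 14,833; 8!/4 = 40,320/4 = 10,080.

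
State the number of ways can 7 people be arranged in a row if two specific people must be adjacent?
Treat pair as unit: (7-1)! arrangements × 2 internal orders = 1,440.
Final answer: 1,440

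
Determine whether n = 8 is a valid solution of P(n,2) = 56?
Yes
P(8,2) = 8·7 = 56, which equals 56.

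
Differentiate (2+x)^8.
8(2+x)^7

Explanation: Using the power rule: d/dx (2+x)^8 = 8(2+x)^{7}.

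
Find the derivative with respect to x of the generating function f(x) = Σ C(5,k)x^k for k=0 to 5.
Term-by-term differentiation gives Σ k·C(5,k)x^{k-1} for k=1 to 5.
Final answer: Σ k·C(5,k)x^(k-1) for k=1 to 5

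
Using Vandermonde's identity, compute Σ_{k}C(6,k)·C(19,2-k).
300

Solution: = C(6+19,2) = C(25,2) = 300.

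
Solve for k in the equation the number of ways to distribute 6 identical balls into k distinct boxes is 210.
5

Reasoning: Stars and bars: the count is C(6+k−1, k−1), increasing in k. k=3: C(8,2) = 28, k=4: C(9,3) = 84, k=5: C(10,4) = 210 ✓. So k = 5.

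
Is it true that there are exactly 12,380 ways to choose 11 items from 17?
C(17,11) = 12,376 ≠ 12380.

Answer: False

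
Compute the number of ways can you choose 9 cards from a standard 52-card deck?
3,679,075,400

Explanation: C(52,9) = 3,679,075,400.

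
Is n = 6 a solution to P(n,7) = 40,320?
No

Explanation: P(6,7) = 0 since 7 > 6, which does not equal 40,320.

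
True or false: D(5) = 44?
Derangements of 5 elements: D(5) = (5-1)·[D(4) + D(3)] = 4·[9 + 2] = 44.

Answer: True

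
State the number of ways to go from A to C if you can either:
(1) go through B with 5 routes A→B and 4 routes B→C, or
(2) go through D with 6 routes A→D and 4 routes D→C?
Route via B: 5×4=20. Route via D: 6×4=24. Total: 44.
Final answer: 44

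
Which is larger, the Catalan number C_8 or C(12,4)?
C_8 = C(16,8)/(8+1) = 12,870/9 = 1,430; C(12,4) = 495.

Answer: C_8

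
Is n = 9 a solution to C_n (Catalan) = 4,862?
Yes

C_9 = C(18,9)/(9+1) = 48,620/10 = 4,862, which equals 4,862.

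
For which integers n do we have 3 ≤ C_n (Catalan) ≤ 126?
C_2=2; C_3=5; C_4=14; C_5=42; C_6=132. So valid n = 3, 4, 5.

Answer: 3, 4, 5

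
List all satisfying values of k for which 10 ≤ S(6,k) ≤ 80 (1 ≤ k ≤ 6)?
2, 4, 5

S(6,1)=1; S(6,2)=31; S(6,3)=90; S(6,4)=65; S(6,5)=15; S(6,6)=1. So valid k = 2, 4, 5.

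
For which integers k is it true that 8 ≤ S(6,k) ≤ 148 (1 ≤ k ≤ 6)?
2, 3, 4, 5

Explanation: S(6,1)=1; S(6,2)=31; S(6,3)=90; S(6,4)=65; S(6,5)=15; S(6,6)=1. So valid k = 2, 3, 4, 5.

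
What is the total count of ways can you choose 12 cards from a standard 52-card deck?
206,379,406,870
C(52,12) = 206,379,406,870.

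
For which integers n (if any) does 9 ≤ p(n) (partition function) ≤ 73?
6, 7, 8, 9, 10, 11

Reasoning: Tabulating p(n) via p(n) = p(n−1) + p(n−2) − p(n−5) − p(n−7) + …: p(5)=7; p(6)=11; p(7)=15; p(8)=22; p(9)=30; p(10)=42; p(11)=56; p(12)=77. So valid n = 6, 7, 8, 9, 10, 11.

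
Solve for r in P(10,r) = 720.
3

P(10,r) = 10·9·…·(10−r+1), a product of r factors. Multiplying down from 10: 10 = 10; 10·9 = 90; 10·9·8 = 720 ✓ (3 factors). So r = 3.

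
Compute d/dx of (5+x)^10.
10(5+x)^9

Working:
Using the power rule: d/dx (5+x)^10 = 10(5+x)^{9}.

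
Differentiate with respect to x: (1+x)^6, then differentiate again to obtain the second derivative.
30(1+x)^4

First derivative: 6(1+x)^{5}. Second derivative: 6·5·(1+x)^{4} = 30(1+x)^{4}.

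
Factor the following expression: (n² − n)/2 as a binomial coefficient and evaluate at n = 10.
C(n,2); C(10,2) = 45

(n² − n)/2 = n(n−1)/2 = C(n,2). At n = 10: C(10,2) = 45.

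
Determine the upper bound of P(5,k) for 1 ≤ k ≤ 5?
P(5,k) increases in k, so maximum at k = 5: 5! = 120.

Answer: 120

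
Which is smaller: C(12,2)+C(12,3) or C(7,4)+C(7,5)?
C(7,4)+C(7,5)

First=286, Second=56.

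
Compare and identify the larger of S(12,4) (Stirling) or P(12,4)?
S(12,4)
S(12,4) = 4·S(11,4) + S(11,3) = 4·145,750 + 28,501 = 611,501; P(12,4) = 11,880.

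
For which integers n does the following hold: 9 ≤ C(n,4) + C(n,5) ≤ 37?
6

C(5,4)+C(5,5)=6; C(6,4)+C(6,5)=21; C(7,4)+C(7,5)=56. So valid n = 6.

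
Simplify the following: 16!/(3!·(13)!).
This is C(16,3) = 560.
Final answer: 560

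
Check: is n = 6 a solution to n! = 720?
Yes
6! = 6·5! = 6·120 = 720, which equals 720.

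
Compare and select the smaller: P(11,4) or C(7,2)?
C(7,2)

Explanation: P(11,4)=7,920, C(7,2)=21.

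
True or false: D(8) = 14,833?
True
Derangements of 8 elements: D(8) = (8-1)·[D(7) + D(6)] = 7·[1,854 + 265] = 14,833.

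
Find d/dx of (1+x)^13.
13(1+x)^12

Solution: Using the power rule: d/dx (1+x)^13 = 13(1+x)^{12}.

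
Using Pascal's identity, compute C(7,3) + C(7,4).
70

Working:
C(7,3) + C(7,4) = C(8,4) = 70.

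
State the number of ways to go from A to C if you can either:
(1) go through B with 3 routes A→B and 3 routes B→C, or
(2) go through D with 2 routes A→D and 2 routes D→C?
13

Explanation: Route via B: 3×3=9. Route via D: 2×2=4. Total: 13.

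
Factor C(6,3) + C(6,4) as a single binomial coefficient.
C(7,4)
By Pascal's identity: C(6,3) + C(6,4) = C(7,4) = 35.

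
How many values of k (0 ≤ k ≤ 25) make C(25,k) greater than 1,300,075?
8

Explanation: Row 25 is unimodal and symmetric about k=25/2. C(25,8)=1,081,575 ≤ 1,300,075; C(25,9)=2,042,975 > 1,300,075; by symmetry C(25,k) > 1,300,075 for k = 9..16. That's 16 - 9 + 1 = 8 values.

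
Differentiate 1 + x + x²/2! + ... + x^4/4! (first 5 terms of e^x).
1 + x + x²/2! + ... + x^3/3!

Differentiating term by term gives the first 4 terms of e^x.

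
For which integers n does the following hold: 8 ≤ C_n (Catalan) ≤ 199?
C_3=5; C_4=14; C_5=42; C_6=132; C_7=429. So valid n = 4, 5, 6.
Final answer: 4, 5, 6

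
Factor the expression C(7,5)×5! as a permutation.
P(7,5)

Solution: C(7,5)×5! = [7!/(5!(2)!)]×5! = 7!/(2)! = P(7,5) = 2,520.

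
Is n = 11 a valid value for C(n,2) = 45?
No

Explanation: C(11,2) = 11·10/2! = 110/2 = 55, which does not equal 45.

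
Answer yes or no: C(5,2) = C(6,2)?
No

LHS = C(5,2) = 10; RHS = C(6,2) = 15. 10 ≠ 15, so the statement does not hold.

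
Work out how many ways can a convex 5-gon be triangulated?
5

Solution: Using the Catalan number formula: C_n = C(2n, n) / (n+1)
C_3 = C(6, 3) / (3+1)
     = 20 / 4
     = 5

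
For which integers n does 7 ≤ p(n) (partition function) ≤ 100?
5, 6, 7, 8, 9, 10, 11, 12

Explanation: Tabulating p(n) via p(n) = p(n−1) + p(n−2) − p(n−5) − p(n−7) + …: p(4)=5; p(5)=7; p(6)=11; p(7)=15; p(8)=22; p(9)=30; p(10)=42; p(11)=56; p(12)=77; p(13)=101. So valid n = 5, 6, 7, 8, 9, 10, 11, 12.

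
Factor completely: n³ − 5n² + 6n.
n(n − 2)(n − 3)

Explanation: n³ − 5n² + 6n = n(n² − 5n + 6) = n(n − 2)(n − 3).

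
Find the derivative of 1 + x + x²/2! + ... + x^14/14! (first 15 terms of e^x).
1 + x + x²/2! + ... + x^13/13!
Differentiating term by term gives the first 14 terms of e^x.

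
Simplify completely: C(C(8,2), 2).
378

Working:
C(8,2) = 28, then C(28, 2) = 378.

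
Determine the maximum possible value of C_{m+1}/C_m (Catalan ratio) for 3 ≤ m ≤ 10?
7/2

Solution: C_{m+1}/C_m = 2(2m+1)/(m+2), which increases with m. Maximum at m = 10: 2·21/12 = 7/2.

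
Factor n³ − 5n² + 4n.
n(n − 1)(n − 4)

n³ − 5n² + 4n = n(n² − 5n + 4) = n(n − 1)(n − 4).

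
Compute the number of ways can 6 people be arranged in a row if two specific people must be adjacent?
240
Treat pair as unit: (6-1)! arrangements × 2 internal orders = 240.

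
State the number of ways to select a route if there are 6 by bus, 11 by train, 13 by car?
30

Working:
By the addition principle: 6 + 11 + 13 = 30.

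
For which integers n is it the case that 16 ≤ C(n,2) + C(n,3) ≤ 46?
5, 6

Solution: C(4,2)+C(4,3)=10; C(5,2)+C(5,3)=20; C(6,2)+C(6,3)=35; C(7,2)+C(7,3)=56. So valid n = 5, 6.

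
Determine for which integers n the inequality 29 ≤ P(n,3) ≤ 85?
5

Reasoning: P(4,3)=24; P(5,3)=60; P(6,3)=120. So valid n = 5.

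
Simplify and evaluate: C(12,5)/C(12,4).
8/5

Explanation: C(n,k+1)/C(n,k) = (n−k)/(k+1). Here (12−4)/(4+1) = 8/5 = 8/5.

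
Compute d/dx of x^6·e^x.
(6x^5 + x^6)e^x

Product rule: d/dx[x^6]·e^x + x^6·d/dx[e^x] = 6x^{5}e^x + x^6e^x.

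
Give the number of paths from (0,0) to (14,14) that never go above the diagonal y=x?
Counted by the Catalan number C_14: C_14 = C(28,14)/(14+1) = 40,116,600/15 = 2,674,440.
Final answer: 2,674,440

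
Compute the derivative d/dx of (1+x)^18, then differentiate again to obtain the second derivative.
306(1+x)^16
First derivative: 18(1+x)^{17}. Second derivative: 18·17·(1+x)^{16} = 306(1+x)^{16}.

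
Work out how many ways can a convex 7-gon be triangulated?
42
Using the Catalan number formula: C_n = C(2n, n) / (n+1)
C_5 = C(10, 5) / (5+1)
     = 252 / 6
     = 42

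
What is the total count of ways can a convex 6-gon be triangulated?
14

Explanation: Using the Catalan number formula: C_n = C(2n, n) / (n+1)
C_4 = C(8, 4) / (4+1)
     = 70 / 5
     = 14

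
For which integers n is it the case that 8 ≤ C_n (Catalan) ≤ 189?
C_3=5; C_4=14; C_5=42; C_6=132; C_7=429. So valid n = 4, 5, 6.
Final answer: 4, 5, 6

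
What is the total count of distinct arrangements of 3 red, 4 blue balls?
35

Solution: Multinomial: 7!/(3! × 4!) = 35.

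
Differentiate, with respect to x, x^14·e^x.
(14x^13 + x^14)e^x

Explanation: Product rule: d/dx[x^14]·e^x + x^14·d/dx[e^x] = 14x^{13}e^x + x^14e^x.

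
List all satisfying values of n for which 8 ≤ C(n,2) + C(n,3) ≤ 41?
4, 5, 6

Working:
C(3,2)+C(3,3)=4; C(4,2)+C(4,3)=10; C(5,2)+C(5,3)=20; C(6,2)+C(6,3)=35; C(7,2)+C(7,3)=56. So valid n = 4, 5, 6.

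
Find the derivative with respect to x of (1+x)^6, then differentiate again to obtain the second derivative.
First derivative: 6(1+x)^{5}. Second derivative: 6·5·(1+x)^{4} = 30(1+x)^{4}.

Answer: 30(1+x)^4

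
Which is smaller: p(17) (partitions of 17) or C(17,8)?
p(17)

Solution: Pentagonal recurrence p(n) = p(n−1) + p(n−2) − p(n−5) − p(n−7) + …: p(17) = p(16) + p(15) − p(12) − p(10) + p(5) + p(2) = 231 + 176 − 77 − 42 + 7 + 2 = 297; C(17,8) = 24,310.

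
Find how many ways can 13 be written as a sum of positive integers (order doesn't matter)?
101
Pentagonal recurrence p(n) = p(n−1) + p(n−2) − p(n−5) − p(n−7) + …: p(13) = p(12) + p(11) − p(8) − p(6) + p(1) = 77 + 56 − 22 − 11 + 1 = 101.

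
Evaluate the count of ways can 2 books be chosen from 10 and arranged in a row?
90

Working:
P(10,2) = 10!/(10-2)! = 90.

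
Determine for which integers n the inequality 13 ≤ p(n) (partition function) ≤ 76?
7, 8, 9, 10, 11

Explanation: Tabulating p(n) via p(n) = p(n−1) + p(n−2) − p(n−5) − p(n−7) + …: p(6)=11; p(7)=15; p(8)=22; p(9)=30; p(10)=42; p(11)=56; p(12)=77. So valid n = 7, 8, 9, 10, 11.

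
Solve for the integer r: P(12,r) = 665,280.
6

Reasoning: P(12,r) = 12·11·…·(12−r+1), a product of r factors. Multiplying down from 12: 12 = 12; 12·11 = 132; 12·11·10 = 1,320; 12·11·10·9 = 11,880; 12·11·10·9·8 = 95,040; 12·11·10·9·8·7 = 665,280 ✓ (6 factors). So r = 6.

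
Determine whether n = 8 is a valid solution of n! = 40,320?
8! = 8·7! = 8·5,040 = 40,320, which equals 40,320.
Final answer: Yes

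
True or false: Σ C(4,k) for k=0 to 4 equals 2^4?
True

Binomial theorem: Σ C(4,k) = (1+1)^4 = 2^4 = 16; RHS 2^4 = 16.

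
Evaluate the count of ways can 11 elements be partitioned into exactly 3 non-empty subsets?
28,501
This equals S(11,3), the Stirling number of the 2nd kind.
Using the Stirling recurrence: S(n,k) = k·S(n-1,k) + S(n-1,k-1)
S(11,3) = 3·S(10,3) + S(10,2)
         = 3·9330 + 511
         = 27990 + 511
         = 28,501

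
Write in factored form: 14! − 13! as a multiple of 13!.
13 × 13! = 80,951,270,400
14! − 13! = 14·13! − 13! = (14 − 1)·13! = 13 × 13! = 80,951,270,400.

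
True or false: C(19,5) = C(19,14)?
True

Explanation: C(19,5) = C(19,19-5) by the symmetry property; both equal 11,628.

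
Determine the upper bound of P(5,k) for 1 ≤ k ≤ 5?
120

Solution: P(5,k) increases in k, so maximum at k = 5: 5! = 120.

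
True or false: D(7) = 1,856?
False
Derangements of 7 elements: D(7) = (7-1)·[D(6) + D(5)] = 6·[265 + 44] = 1,854.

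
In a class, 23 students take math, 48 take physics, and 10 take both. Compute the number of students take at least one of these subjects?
61

Explanation: |A∪B| = |A|+|B|-|A∩B| = 23+48-10 = 61.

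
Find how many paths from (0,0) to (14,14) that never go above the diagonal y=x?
2,674,440

Reasoning: Counted by the Catalan number C_14: C_14 = C(28,14)/(14+1) = 40,116,600/15 = 2,674,440.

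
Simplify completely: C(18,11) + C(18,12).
50,388

Reasoning: By Pascal's identity: C(19,12) = 50,388.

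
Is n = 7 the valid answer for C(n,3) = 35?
Yes

C(7,3) = 7·6·5/3! = 210/6 = 35, which equals 35.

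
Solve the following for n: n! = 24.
4

Working:
n! is strictly increasing. 2! = 2, 3! = 6, 4! = 24 ✓. So n = 4.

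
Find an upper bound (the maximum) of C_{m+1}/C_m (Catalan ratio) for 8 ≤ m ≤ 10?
C_{m+1}/C_m = 2(2m+1)/(m+2), which increases with m. Maximum at m = 10: 2·21/12 = 7/2.
Final answer: 7/2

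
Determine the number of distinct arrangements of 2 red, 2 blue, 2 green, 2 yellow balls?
Multinomial: 8!/(2! × 2! × 2! × 2!) = 2,520.
Final answer: 2,520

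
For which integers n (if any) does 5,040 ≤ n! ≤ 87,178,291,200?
7, 8, 9, 10, 11, 12, 13, 14
n! is strictly increasing; 7! = 5,040 and 14! = 87,178,291,200, so valid n = 7, 8, 9, 10, 11, 12, 13, 14.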